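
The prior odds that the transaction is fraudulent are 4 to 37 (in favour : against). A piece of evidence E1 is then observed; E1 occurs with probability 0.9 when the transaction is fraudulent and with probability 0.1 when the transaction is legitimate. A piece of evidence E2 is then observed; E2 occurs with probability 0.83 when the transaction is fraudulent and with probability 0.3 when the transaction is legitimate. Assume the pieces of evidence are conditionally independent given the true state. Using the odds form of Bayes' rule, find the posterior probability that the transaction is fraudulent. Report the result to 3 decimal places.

Posterior probability ≈ 0.729

Prior odds = 4/37 = 0.10811.
Likelihood ratio for E1 = 0.9/0.1 = 9.0000.
Likelihood ratio for E2 = 0.83/0.3 = 2.7667.
Posterior odds = prior odds × LR₁ × LR₂ = 2.6919.
Posterior probability = odds/(1+odds) = 2.6919/3.6919 = 0.729.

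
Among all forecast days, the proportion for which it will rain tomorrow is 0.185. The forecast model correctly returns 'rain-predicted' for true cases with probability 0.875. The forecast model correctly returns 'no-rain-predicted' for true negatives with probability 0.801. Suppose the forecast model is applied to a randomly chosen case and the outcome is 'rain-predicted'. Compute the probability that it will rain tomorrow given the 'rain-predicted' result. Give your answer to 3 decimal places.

P(H | E) ≈ 0.500

Write H for 'it will rain tomorrow'. Prior odds H:¬H = 0.185/0.815 = 0.22699. For the 'rain-predicted' outcome, the likelihood ratio is 0.875/0.199 = 4.3970.
Posterior odds = 0.22699 × 4.3970 = 0.99809, so P(H|E) = 0.99809/(1+0.99809) = 0.500.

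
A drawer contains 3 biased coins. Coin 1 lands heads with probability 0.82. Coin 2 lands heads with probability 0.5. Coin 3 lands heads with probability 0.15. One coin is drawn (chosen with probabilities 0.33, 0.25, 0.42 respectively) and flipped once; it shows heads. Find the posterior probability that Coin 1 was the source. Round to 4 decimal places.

P(heads|C1) = 0.82; P(heads|C2) = 0.5; P(heads|C3) = 0.15.
Prior × likelihood for each source: 0.33·0.82=0.2706, 0.25·0.5=0.1250, 0.42·0.15=0.06300. Summing gives P(heads) = 0.45860.
P(Coin 1 | heads) = 0.2706 / 0.45860 = 0.5901.

Posterior probability ≈ 0.5901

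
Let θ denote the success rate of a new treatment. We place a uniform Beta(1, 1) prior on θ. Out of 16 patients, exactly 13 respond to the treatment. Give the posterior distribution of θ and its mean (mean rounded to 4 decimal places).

Posterior: Beta(14, 4); mean ≈ 0.7778

The binomial likelihood is conjugate to the Beta prior: with 13 successes and 3 failures, the posterior is Beta(1+13, 1+3) = Beta(14, 4).
Posterior mean = α/(α+β) = 14/18 = 0.7778.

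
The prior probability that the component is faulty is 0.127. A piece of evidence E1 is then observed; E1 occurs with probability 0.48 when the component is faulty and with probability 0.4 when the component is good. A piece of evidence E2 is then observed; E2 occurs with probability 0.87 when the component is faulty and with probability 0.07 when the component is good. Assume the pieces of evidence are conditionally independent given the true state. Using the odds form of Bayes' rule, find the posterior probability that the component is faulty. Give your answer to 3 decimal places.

Prior odds = 0.127/(1−0.127) = 0.14548. In log-odds, ln(0.14548) = -1.9277.
Add log likelihood ratios: ln(1.2000) + ln(12.429) = 2.7023.
Posterior log-odds = 0.77457, so posterior odds = exp(0.77457) = 2.1697. Converting, P(H|E) = 2.1697/3.1697 = 0.685.

Posterior probability ≈ 0.685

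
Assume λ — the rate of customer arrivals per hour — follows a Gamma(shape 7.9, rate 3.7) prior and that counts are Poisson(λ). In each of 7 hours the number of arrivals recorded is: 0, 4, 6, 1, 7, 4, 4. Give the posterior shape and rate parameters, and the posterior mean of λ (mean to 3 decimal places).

The Poisson likelihood adds the total count to the shape and the number of exposure periods to the rate. Here ∑xᵢ = 26 and n = 7, so shape 7.9→33.9 and rate 3.7→10.7.
E[λ | data] = 33.9/10.7 = 3.168.

Posterior: Gamma(shape=33.9, rate=10.7); mean ≈ 3.168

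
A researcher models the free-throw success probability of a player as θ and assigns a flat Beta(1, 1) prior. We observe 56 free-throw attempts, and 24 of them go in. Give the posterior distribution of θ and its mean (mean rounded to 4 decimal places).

The binomial likelihood is conjugate to the Beta prior: with 24 successes and 32 failures, the posterior is Beta(1+24, 1+32) = Beta(25, 33).
Posterior mean = α/(α+β) = 25/58 = 0.4310.

Posterior: Beta(25, 33); mean ≈ 0.4310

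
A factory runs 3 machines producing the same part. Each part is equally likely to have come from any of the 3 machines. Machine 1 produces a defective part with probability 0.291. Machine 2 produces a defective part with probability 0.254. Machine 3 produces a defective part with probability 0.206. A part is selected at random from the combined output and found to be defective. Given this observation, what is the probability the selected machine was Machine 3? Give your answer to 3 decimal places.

Posterior probability ≈ 0.274

P(defective|M1) = 0.291; P(defective|M2) = 0.254; P(defective|M3) = 0.206.
Prior × likelihood for each source: 0.333333·0.291=0.09700, 0.333333·0.254=0.08467, 0.333333·0.206=0.06867. Summing gives P(defective) = 0.25033.
P(Machine 3 | defective) = 0.06867 / 0.25033 = 0.274.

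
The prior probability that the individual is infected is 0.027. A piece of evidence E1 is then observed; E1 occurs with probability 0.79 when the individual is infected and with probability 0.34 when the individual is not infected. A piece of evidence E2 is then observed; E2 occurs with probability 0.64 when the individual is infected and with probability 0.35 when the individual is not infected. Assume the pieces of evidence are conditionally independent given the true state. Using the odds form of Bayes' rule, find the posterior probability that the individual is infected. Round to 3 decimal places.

Posterior probability ≈ 0.105

Prior odds = 0.027/(1−0.027) = 0.027749.
Likelihood ratio for E1 = 0.79/0.34 = 2.3235.
Likelihood ratio for E2 = 0.64/0.35 = 1.8286.
Posterior odds = prior odds × LR₁ × LR₂ = 0.11790.
Posterior probability = odds/(1+odds) = 0.11790/1.1179 = 0.105.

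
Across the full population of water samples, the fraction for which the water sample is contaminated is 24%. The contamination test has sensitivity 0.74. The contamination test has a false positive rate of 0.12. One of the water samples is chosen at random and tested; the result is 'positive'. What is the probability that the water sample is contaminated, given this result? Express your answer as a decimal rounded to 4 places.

Let H be the event that the water sample is contaminated. P(H) = 0.24, so P(¬H) = 0.76. With E the 'positive' result, P(E|H) = 0.74 and P(E|¬H) = 0.12.
P(E) = 0.74·0.24 + 0.12·0.76 = 0.17760 + 0.091200 = 0.26880.
By Bayes' theorem, P(H|E) = 0.17760 / 0.26880 = 0.6607.

P(H | E) ≈ 0.6607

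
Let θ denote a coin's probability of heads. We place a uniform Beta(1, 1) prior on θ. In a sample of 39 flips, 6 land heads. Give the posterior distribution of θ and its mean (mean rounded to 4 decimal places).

Observing 6 successes and 33 failures updates Beta(1, 1) by adding the success and failure counts to the two shape parameters: α = 1+6 = 7, β = 1+33 = 34.
Posterior mean = α/(α+β) = 7/41 = 0.1707.

Posterior: Beta(7, 34); mean ≈ 0.1707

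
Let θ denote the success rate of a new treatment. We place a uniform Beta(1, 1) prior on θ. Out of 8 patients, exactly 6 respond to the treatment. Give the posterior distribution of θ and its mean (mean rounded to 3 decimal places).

Posterior: Beta(7, 3); mean ≈ 0.700

Observing 6 successes and 2 failures updates Beta(1, 1) by adding the success and failure counts to the two shape parameters: α = 1+6 = 7, β = 1+2 = 3.
E[θ | data] = 7/(7+3) = 0.700.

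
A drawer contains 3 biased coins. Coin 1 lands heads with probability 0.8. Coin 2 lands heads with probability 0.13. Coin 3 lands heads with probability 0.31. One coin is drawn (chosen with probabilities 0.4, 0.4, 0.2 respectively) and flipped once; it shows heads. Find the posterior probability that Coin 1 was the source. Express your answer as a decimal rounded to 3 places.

Posterior probability ≈ 0.737

Tabulate prior·likelihood by source: [1] prior 0.4, lik 0.8, product 0.3200; [2] prior 0.4, lik 0.13, product 0.05200; [3] prior 0.2, lik 0.31, product 0.06200.
Normalizing constant = 0.43400; the posterior for Coin 1 is its product over the sum, 0.3200/0.43400 = 0.737.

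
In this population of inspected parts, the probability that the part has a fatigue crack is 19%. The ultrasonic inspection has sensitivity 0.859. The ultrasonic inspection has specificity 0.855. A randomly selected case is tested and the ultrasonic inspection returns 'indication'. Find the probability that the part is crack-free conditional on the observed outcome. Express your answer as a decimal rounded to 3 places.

Let H be the event that the part has a fatigue crack. P(H) = 0.19, so P(¬H) = 0.81. With E the 'indication' result, P(E|H) = 0.859 and P(E|¬H) = 0.145.
P(E) = 0.859·0.19 + 0.145·0.81 = 0.16321 + 0.11745 = 0.28066.
By Bayes' theorem, P(H|E) = 0.16321 / 0.28066 = 0.582. Hence P(¬H|E) = 1 − 0.582 = 0.418.

P(¬H | E) ≈ 0.418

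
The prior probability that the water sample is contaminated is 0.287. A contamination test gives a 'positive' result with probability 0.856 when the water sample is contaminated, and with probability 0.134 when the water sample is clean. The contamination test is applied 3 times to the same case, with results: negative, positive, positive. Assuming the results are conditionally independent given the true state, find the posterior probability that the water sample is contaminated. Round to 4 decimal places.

Posterior P(H) ≈ 0.7320

Let H be the event that the water sample is contaminated; start with P(H) = 0.287. P('positive'|H) = 0.856, P('positive'|¬H) = 0.134.
Update on result 1 ('negative'): P(H) ← 0.144·0.2870 / (0.144·0.2870 + 0.866·0.7130) = 0.041328/0.65879 = 0.0627.
Update on result 2 ('positive'): P(H) ← 0.856·0.0627 / (0.856·0.0627 + 0.134·0.9373) = 0.053700/0.17929 = 0.2995.
Update on result 3 ('positive'): P(H) ← 0.856·0.2995 / (0.856·0.2995 + 0.134·0.7005) = 0.25638/0.35025 = 0.7320.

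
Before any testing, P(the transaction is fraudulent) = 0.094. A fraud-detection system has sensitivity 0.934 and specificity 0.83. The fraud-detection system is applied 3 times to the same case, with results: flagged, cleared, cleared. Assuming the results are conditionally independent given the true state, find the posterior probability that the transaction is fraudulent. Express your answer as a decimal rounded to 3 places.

With H the event that the transaction is fraudulent, the joint likelihood of the observed sequence is P(data|H) = 0.934·0.066·0.066 = 0.0040685 and P(data|¬H) = 0.17·0.83·0.83 = 0.11711.
Bayes: P(H|data) = 0.094·0.0040685 / (0.094·0.0040685 + 0.906·0.11711) = 0.00038244/0.10649 = 0.0036.

Posterior P(H) ≈ 0.004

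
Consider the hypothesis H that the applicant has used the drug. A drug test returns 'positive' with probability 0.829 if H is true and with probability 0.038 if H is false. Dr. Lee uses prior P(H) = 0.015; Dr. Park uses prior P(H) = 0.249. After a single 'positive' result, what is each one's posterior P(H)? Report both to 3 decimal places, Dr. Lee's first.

The likelihood ratio for a 'positive' result is 0.829/0.038 = 21.816.
Dr. Lee: prior odds 0.015/0.985 = 0.015228; posterior odds 0.33222; posterior probability 0.249.
Dr. Park: prior odds 0.249/0.751 = 0.33156; posterior odds 7.2332; posterior probability 0.879.

Dr. Lee: 0.249; Dr. Park: 0.879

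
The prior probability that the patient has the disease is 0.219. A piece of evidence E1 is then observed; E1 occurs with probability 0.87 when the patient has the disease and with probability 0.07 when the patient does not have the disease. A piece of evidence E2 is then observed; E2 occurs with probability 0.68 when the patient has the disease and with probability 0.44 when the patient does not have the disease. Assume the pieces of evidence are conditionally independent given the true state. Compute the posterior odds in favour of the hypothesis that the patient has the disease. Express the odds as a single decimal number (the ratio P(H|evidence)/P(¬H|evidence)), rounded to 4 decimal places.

Posterior odds ≈ 5.3861

Prior odds = 0.219/(1−0.219) = 0.28041. In log-odds, ln(0.28041) = -1.2715.
Add log likelihood ratios: ln(12.429) + ln(1.5455) = 2.9553.
Posterior log-odds = 1.6838, so posterior odds = exp(1.6838) = 5.3861.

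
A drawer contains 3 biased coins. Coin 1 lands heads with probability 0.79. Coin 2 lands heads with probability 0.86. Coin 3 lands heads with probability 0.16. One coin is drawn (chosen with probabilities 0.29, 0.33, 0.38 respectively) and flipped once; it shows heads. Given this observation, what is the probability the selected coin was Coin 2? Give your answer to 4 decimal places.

Tabulate prior·likelihood by source: [1] prior 0.29, lik 0.79, product 0.2291; [2] prior 0.33, lik 0.86, product 0.2838; [3] prior 0.38, lik 0.16, product 0.06080.
Normalizing constant = 0.57370; the posterior for Coin 2 is its product over the sum, 0.2838/0.57370 = 0.4947.

Posterior probability ≈ 0.4947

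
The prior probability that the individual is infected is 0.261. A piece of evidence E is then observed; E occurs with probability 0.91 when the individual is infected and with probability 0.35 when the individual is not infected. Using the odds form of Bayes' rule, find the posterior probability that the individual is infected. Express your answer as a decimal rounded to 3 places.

Posterior probability ≈ 0.479

Prior odds = 0.261/(1−0.261) = 0.35318.
Likelihood ratio for E = 0.91/0.35 = 2.6000.
Posterior odds = prior odds × LR = 0.91827.
Posterior probability = odds/(1+odds) = 0.91827/1.9183 = 0.479.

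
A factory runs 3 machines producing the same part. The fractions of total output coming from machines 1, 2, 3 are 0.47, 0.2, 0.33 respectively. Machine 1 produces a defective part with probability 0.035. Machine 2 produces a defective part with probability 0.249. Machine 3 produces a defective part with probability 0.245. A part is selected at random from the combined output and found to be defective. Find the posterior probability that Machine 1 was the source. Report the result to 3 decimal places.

Posterior probability ≈ 0.112

Tabulate prior·likelihood by source: [1] prior 0.47, lik 0.035, product 0.01645; [2] prior 0.2, lik 0.249, product 0.04980; [3] prior 0.33, lik 0.245, product 0.08085.
Normalizing constant = 0.14710; the posterior for Machine 1 is its product over the sum, 0.01645/0.14710 = 0.112.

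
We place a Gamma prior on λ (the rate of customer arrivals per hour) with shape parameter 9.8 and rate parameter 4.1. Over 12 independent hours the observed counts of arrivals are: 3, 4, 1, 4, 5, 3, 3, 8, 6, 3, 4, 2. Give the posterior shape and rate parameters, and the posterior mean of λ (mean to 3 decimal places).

Total count ∑xᵢ = 46 over n = 12 hours.
Gamma is conjugate to the Poisson likelihood: posterior is Gamma(shape = 9.8+46 = 55.8, rate = 4.1+12 = 16.1).
E[λ | data] = 55.8/16.1 = 3.466.

Posterior: Gamma(shape=55.8, rate=16.1); mean ≈ 3.466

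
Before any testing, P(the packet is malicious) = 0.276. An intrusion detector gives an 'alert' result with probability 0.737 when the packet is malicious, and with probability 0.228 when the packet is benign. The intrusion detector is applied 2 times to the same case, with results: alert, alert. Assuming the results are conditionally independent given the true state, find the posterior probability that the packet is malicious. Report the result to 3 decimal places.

Posterior P(H) ≈ 0.799

Let H be the event that the packet is malicious; start with P(H) = 0.276. P('alert'|H) = 0.737, P('alert'|¬H) = 0.228.
Update on result 1 ('alert'): P(H) ← 0.737·0.2760 / (0.737·0.2760 + 0.228·0.7240) = 0.20341/0.36848 = 0.5520.
Update on result 2 ('alert'): P(H) ← 0.737·0.5520 / (0.737·0.5520 + 0.228·0.4480) = 0.40684/0.50898 = 0.7993.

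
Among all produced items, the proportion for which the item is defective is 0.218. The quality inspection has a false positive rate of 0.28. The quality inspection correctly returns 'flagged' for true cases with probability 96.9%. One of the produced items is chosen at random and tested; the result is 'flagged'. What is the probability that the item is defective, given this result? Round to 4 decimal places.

Write H for 'the item is defective'. Prior odds H:¬H = 0.218/0.782 = 0.27877. For the 'flagged' outcome, the likelihood ratio is 0.969/0.28 = 3.4607.
Posterior odds = 0.27877 × 3.4607 = 0.96475, so P(H|E) = 0.96475/(1+0.96475) = 0.4910.

P(H | E) ≈ 0.4910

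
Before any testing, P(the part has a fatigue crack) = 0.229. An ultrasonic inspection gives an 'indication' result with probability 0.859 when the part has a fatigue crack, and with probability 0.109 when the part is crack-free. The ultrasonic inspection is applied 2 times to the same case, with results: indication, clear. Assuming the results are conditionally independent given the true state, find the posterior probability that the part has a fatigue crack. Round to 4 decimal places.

Let H be the event that the part has a fatigue crack; start with P(H) = 0.229. P('indication'|H) = 0.859, P('indication'|¬H) = 0.109.
Update on result 1 ('indication'): P(H) ← 0.859·0.2290 / (0.859·0.2290 + 0.109·0.7710) = 0.19671/0.28075 = 0.7007.
Update on result 2 ('clear'): P(H) ← 0.141·0.7007 / (0.141·0.7007 + 0.891·0.2993) = 0.098793/0.36550 = 0.2703.

Posterior P(H) ≈ 0.2703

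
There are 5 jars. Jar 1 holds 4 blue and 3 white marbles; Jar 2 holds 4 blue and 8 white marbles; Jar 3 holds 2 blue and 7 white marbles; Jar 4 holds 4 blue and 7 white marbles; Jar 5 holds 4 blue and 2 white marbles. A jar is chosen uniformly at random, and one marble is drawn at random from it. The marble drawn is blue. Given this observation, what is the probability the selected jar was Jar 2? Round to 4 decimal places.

P(blue|Jar 1) = 0.5714; P(blue|Jar 2) = 0.3333; P(blue|Jar 3) = 0.2222; P(blue|Jar 4) = 0.3636; P(blue|Jar 5) = 0.6667.
Prior × likelihood for each source: 0.2·0.5714=0.1143, 0.2·0.3333=0.06667, 0.2·0.2222=0.04444, 0.2·0.3636=0.07273, 0.2·0.6667=0.1333. Summing gives P(blue) = 0.43146.
P(Jar 2 | blue) = 0.06667 / 0.43146 = 0.1545.

Posterior probability ≈ 0.1545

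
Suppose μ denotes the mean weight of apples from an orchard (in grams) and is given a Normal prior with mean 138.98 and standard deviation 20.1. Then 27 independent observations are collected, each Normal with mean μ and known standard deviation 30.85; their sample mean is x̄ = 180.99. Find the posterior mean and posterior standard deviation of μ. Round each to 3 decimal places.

With known σ, the Normal prior is conjugate. Weight on the data is w = (n/σ²)/(n/σ² + 1/τ₀²) = 0.0283696/(0.0283696+0.00247519) = 0.91975.
Posterior mean = w·x̄ + (1−w)·μ₀ = 0.91975·180.99 + 0.080246·138.98 = 177.619. Posterior variance = 1/(0.0283696+0.00247519) = 32.4204, so SD = 5.694.

Posterior mean ≈ 177.619; posterior SD ≈ 5.694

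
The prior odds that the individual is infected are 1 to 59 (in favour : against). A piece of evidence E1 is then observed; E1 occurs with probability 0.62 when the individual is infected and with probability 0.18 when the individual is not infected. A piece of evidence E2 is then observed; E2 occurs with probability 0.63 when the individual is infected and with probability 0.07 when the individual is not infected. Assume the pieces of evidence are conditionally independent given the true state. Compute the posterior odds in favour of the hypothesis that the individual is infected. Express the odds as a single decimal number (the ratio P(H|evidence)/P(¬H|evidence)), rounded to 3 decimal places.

Prior odds = 1/59 = 0.016949.
Likelihood ratio for E1 = 0.62/0.18 = 3.4444.
Likelihood ratio for E2 = 0.63/0.07 = 9.0000.
Posterior odds = prior odds × LR₁ × LR₂ = 0.52542.

Posterior odds ≈ 0.525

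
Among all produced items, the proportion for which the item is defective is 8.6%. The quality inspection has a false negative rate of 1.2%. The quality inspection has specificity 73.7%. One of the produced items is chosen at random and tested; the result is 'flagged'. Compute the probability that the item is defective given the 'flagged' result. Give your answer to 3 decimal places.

Write H for 'the item is defective'. Prior odds H:¬H = 0.086/0.914 = 0.094092. For the 'flagged' outcome, the likelihood ratio is 0.988/0.263 = 3.7567.
Posterior odds = 0.094092 × 3.7567 = 0.35347, so P(H|E) = 0.35347/(1+0.35347) = 0.261.

P(H | E) ≈ 0.261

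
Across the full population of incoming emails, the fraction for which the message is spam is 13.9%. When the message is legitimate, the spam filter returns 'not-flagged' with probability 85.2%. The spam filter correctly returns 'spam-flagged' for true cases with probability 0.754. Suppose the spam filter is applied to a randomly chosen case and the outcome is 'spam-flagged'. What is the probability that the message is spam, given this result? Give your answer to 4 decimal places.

P(H | E) ≈ 0.4513

Let H be the event that the message is spam. P(H) = 0.139, so P(¬H) = 0.861. With E the 'spam-flagged' result, P(E|H) = 0.754 and P(E|¬H) = 0.148.
P(E) = 0.754·0.139 + 0.148·0.861 = 0.10481 + 0.12743 = 0.23223.
By Bayes' theorem, P(H|E) = 0.10481 / 0.23223 = 0.4513.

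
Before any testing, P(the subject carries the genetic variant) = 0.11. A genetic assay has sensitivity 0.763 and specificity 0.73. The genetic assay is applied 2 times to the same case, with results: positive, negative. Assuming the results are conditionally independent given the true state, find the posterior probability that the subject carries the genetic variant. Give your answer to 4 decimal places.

Posterior P(H) ≈ 0.1018

Let H be the event that the subject carries the genetic variant; start with P(H) = 0.11. P('positive'|H) = 0.763, P('positive'|¬H) = 0.27.
Update on result 1 ('positive'): P(H) ← 0.763·0.1100 / (0.763·0.1100 + 0.27·0.8900) = 0.083930/0.32423 = 0.2589.
Update on result 2 ('negative'): P(H) ← 0.237·0.2589 / (0.237·0.2589 + 0.73·0.7411) = 0.061350/0.60238 = 0.1018.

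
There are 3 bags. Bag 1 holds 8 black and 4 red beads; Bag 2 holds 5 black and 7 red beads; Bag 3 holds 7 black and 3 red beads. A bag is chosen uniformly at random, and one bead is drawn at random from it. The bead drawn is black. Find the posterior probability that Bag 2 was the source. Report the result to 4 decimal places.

P(black|Bag 1) = 0.6667; P(black|Bag 2) = 0.4167; P(black|Bag 3) = 0.7.
Prior × likelihood for each source: 0.333333·0.6667=0.2222, 0.333333·0.4167=0.1389, 0.333333·0.7=0.2333. Summing gives P(black) = 0.59444.
P(Bag 2 | black) = 0.1389 / 0.59444 = 0.2336.

Posterior probability ≈ 0.2336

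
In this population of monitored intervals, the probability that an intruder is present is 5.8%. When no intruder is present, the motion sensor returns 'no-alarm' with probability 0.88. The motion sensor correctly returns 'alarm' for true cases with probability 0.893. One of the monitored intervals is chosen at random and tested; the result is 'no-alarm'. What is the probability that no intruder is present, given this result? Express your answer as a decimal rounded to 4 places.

Let H be the event that an intruder is present. P(H) = 0.058, so P(¬H) = 0.942. With E the 'no-alarm' result, P(E|H) = 0.107 and P(E|¬H) = 0.88.
P(E) = 0.107·0.058 + 0.88·0.942 = 0.0062060 + 0.82896 = 0.83517.
By Bayes' theorem, P(H|E) = 0.0062060 / 0.83517 = 0.0074. Hence P(¬H|E) = 1 − 0.0074 = 0.9926.

P(¬H | E) ≈ 0.9926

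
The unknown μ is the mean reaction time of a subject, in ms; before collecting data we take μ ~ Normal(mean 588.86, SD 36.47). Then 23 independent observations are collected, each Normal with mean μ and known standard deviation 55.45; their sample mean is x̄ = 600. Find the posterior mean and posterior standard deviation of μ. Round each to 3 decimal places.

Posterior mean ≈ 598.983; posterior SD ≈ 11.022

Prior precision 1/τ₀² = 1/36.47² = 0.00075185; data precision n/σ² = 23/55.45² = 0.00748040.
Posterior precision = 0.00075185 + 0.00748040 = 0.00823224, giving posterior SD = 1/√0.00823224 = 11.022.
Posterior mean = (0.00075185·588.86 + 0.00748040·600) / 0.00823224 = 598.983.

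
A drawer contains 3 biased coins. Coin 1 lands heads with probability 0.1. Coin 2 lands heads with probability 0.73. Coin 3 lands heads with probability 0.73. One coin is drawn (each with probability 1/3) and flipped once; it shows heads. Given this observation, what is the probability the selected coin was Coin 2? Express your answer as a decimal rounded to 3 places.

Posterior probability ≈ 0.468

P(heads|C1) = 0.1; P(heads|C2) = 0.73; P(heads|C3) = 0.73.
Prior × likelihood for each source: 0.333333·0.1=0.03333, 0.333333·0.73=0.2433, 0.333333·0.73=0.2433. Summing gives P(heads) = 0.52000.
P(Coin 2 | heads) = 0.2433 / 0.52000 = 0.468.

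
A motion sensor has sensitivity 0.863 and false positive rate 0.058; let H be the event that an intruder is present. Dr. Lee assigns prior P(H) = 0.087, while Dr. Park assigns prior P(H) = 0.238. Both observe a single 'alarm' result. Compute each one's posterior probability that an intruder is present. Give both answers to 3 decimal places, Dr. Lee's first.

The likelihood ratio for an 'alarm' result is 0.863/0.058 = 14.879.
Dr. Lee: prior odds 0.087/0.913 = 0.095290; posterior odds 1.4179; posterior probability 0.586.
Dr. Park: prior odds 0.238/0.762 = 0.31234; posterior odds 4.6473; posterior probability 0.823.

Dr. Lee: 0.586; Dr. Park: 0.823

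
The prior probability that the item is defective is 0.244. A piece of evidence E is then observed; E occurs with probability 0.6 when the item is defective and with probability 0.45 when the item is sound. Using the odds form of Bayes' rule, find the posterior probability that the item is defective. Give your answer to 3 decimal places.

Prior odds = 0.244/(1−0.244) = 0.32275. In log-odds, ln(0.32275) = -1.1309.
Add log likelihood ratio: ln(1.3333) = 0.28768.
Posterior log-odds = -0.84319, so posterior odds = exp(-0.84319) = 0.43034. Converting, P(H|E) = 0.43034/1.4303 = 0.301.

Posterior probability ≈ 0.301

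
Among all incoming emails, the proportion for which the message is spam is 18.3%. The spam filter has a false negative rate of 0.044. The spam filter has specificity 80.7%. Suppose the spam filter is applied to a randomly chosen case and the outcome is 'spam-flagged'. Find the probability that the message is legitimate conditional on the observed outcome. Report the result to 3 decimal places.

Let H be the event that the message is spam. P(H) = 0.183, so P(¬H) = 0.817. With E the 'spam-flagged' result, P(E|H) = 0.956 and P(E|¬H) = 0.193.
P(E) = 0.956·0.183 + 0.193·0.817 = 0.17495 + 0.15768 = 0.33263.
By Bayes' theorem, P(H|E) = 0.17495 / 0.33263 = 0.526. Hence P(¬H|E) = 1 − 0.526 = 0.474.

P(¬H | E) ≈ 0.474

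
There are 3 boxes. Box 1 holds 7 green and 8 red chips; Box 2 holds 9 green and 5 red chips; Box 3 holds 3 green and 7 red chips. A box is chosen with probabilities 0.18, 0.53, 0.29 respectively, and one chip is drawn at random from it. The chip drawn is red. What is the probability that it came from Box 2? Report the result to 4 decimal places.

Tabulate prior·likelihood by source: [1] prior 0.18, lik 0.5333, product 0.09600; [2] prior 0.53, lik 0.3571, product 0.1893; [3] prior 0.29, lik 0.7, product 0.2030.
Normalizing constant = 0.48829; the posterior for Box 2 is its product over the sum, 0.1893/0.48829 = 0.3877.

Posterior probability ≈ 0.3877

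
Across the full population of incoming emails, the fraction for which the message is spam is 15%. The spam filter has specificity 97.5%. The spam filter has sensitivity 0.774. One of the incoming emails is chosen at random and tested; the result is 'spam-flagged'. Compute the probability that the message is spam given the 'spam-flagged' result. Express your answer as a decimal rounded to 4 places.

Write H for 'the message is spam'. Prior odds H:¬H = 0.15/0.85 = 0.17647. For the 'spam-flagged' outcome, the likelihood ratio is 0.774/0.025 = 30.960.
Posterior odds = 0.17647 × 30.960 = 5.4635, so P(H|E) = 5.4635/(1+5.4635) = 0.8453.

P(H | E) ≈ 0.8453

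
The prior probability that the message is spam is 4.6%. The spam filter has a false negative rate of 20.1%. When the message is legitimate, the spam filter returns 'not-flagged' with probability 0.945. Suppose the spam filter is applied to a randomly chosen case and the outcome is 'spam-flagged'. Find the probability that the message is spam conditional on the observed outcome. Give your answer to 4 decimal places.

Write H for 'the message is spam'. Prior odds H:¬H = 0.046/0.954 = 0.048218. For the 'spam-flagged' outcome, the likelihood ratio is 0.799/0.055 = 14.527.
Posterior odds = 0.048218 × 14.527 = 0.70048, so P(H|E) = 0.70048/(1+0.70048) = 0.4119.

P(H | E) ≈ 0.4119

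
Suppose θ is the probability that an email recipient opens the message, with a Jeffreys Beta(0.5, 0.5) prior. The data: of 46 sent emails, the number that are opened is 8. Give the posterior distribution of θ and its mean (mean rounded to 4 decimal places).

Posterior: Beta(8.5, 38.5); mean ≈ 0.1809

Observing 8 successes and 38 failures updates Beta(0.5, 0.5) by adding the success and failure counts to the two shape parameters: α = 0.5+8 = 8.5, β = 0.5+38 = 38.5.
E[θ | data] = 8.5/(8.5+38.5) = 0.1809.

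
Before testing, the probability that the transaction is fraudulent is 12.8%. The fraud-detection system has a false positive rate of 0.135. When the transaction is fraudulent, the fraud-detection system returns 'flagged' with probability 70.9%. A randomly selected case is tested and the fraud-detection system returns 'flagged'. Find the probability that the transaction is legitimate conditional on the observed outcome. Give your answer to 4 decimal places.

Let H be the event that the transaction is fraudulent. P(H) = 0.128, so P(¬H) = 0.872. With E the 'flagged' result, P(E|H) = 0.709 and P(E|¬H) = 0.135.
P(E) = 0.709·0.128 + 0.135·0.872 = 0.090752 + 0.11772 = 0.20847.
By Bayes' theorem, P(H|E) = 0.090752 / 0.20847 = 0.4353. Hence P(¬H|E) = 1 − 0.4353 = 0.5647.

P(¬H | E) ≈ 0.5647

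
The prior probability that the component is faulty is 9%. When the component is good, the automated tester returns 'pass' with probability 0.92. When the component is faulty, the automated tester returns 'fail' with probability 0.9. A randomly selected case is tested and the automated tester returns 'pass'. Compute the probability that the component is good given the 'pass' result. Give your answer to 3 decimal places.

Let H be the event that the component is faulty. P(H) = 0.09, so P(¬H) = 0.91. With E the 'pass' result, P(E|H) = 0.1 and P(E|¬H) = 0.92.
P(E) = 0.1·0.09 + 0.92·0.91 = 0.0090000 + 0.83720 = 0.84620.
By Bayes' theorem, P(H|E) = 0.0090000 / 0.84620 = 0.011. Hence P(¬H|E) = 1 − 0.011 = 0.989.

P(¬H | E) ≈ 0.989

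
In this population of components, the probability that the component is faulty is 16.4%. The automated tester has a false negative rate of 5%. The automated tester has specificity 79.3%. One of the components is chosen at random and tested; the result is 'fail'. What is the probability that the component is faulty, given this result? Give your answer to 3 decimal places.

Let H be the event that the component is faulty. P(H) = 0.164, so P(¬H) = 0.836. With E the 'fail' result, P(E|H) = 0.95 and P(E|¬H) = 0.207.
P(E) = 0.95·0.164 + 0.207·0.836 = 0.15580 + 0.17305 = 0.32885.
By Bayes' theorem, P(H|E) = 0.15580 / 0.32885 = 0.474.

P(H | E) ≈ 0.474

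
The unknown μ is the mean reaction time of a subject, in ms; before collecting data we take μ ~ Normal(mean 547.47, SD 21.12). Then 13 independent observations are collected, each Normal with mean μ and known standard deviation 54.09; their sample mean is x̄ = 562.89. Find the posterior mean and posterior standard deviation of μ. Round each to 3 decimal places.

Posterior mean ≈ 557.719; posterior SD ≈ 12.230

With known σ, the Normal prior is conjugate. Weight on the data is w = (n/σ²)/(n/σ² + 1/τ₀²) = 0.00444334/(0.00444334+0.00224188) = 0.66465.
Posterior mean = w·x̄ + (1−w)·μ₀ = 0.66465·562.89 + 0.33535·547.47 = 557.719. Posterior variance = 1/(0.00444334+0.00224188) = 149.584, so SD = 12.230.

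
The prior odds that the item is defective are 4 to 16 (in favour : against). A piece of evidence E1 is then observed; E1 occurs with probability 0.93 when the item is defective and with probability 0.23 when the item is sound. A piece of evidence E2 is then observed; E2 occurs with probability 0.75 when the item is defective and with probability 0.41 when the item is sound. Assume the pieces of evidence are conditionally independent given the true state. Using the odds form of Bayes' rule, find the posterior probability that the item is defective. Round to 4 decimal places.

Posterior probability ≈ 0.6490

Prior odds = 4/16 = 0.25000. In log-odds, ln(0.25000) = -1.3863.
Add log likelihood ratios: ln(4.0435) + ln(1.8293) = 2.0010.
Posterior log-odds = 0.61473, so posterior odds = exp(0.61473) = 1.8492. Converting, P(H|E) = 1.8492/2.8492 = 0.6490.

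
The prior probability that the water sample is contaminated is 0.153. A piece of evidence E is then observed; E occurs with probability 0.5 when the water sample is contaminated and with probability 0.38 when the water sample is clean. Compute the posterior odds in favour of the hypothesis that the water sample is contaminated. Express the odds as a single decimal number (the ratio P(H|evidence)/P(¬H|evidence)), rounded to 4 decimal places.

Prior odds = 0.153/(1−0.153) = 0.18064. In log-odds, ln(0.18064) = -1.7113.
Add log likelihood ratio: ln(1.3158) = 0.27444.
Posterior log-odds = -1.4368, so posterior odds = exp(-1.4368) = 0.23768.

Posterior odds ≈ 0.2377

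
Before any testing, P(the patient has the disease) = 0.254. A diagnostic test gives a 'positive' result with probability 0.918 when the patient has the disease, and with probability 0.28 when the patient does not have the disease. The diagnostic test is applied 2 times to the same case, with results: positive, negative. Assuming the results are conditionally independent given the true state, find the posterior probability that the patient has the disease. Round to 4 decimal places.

Posterior P(H) ≈ 0.1128

With H the event that the patient has the disease, the joint likelihood of the observed sequence is P(data|H) = 0.918·0.082 = 0.075276 and P(data|¬H) = 0.28·0.72 = 0.20160.
Bayes: P(H|data) = 0.254·0.075276 / (0.254·0.075276 + 0.746·0.20160) = 0.019120/0.16951 = 0.1128.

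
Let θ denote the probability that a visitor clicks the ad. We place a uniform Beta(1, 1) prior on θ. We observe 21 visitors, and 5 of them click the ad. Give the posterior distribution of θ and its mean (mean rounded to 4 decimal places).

Posterior: Beta(6, 17); mean ≈ 0.2609

The binomial likelihood is conjugate to the Beta prior: with 5 successes and 16 failures, the posterior is Beta(1+5, 1+16) = Beta(6, 17).
Posterior mean = α/(α+β) = 6/23 = 0.2609.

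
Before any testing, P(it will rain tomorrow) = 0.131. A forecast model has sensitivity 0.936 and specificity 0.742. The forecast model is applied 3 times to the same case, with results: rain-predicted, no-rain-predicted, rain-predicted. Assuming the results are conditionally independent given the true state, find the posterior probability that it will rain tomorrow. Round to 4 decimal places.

Posterior P(H) ≈ 0.1461

With H the event that it will rain tomorrow, the joint likelihood of the observed sequence is P(data|H) = 0.936·0.064·0.936 = 0.056070 and P(data|¬H) = 0.258·0.742·0.258 = 0.049390.
Bayes: P(H|data) = 0.131·0.056070 / (0.131·0.056070 + 0.869·0.049390) = 0.0073452/0.050266 = 0.1461.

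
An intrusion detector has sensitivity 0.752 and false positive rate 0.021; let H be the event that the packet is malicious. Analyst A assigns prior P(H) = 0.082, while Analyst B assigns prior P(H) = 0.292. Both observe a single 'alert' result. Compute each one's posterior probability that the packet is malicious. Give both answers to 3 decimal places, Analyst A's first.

Analyst A: 0.762; Analyst B: 0.937

The likelihood ratio for an 'alert' result is 0.752/0.021 = 35.810.
Analyst A: prior odds 0.082/0.918 = 0.089325; posterior odds 3.1987; posterior probability 0.762.
Analyst B: prior odds 0.292/0.708 = 0.41243; posterior odds 14.769; posterior probability 0.937.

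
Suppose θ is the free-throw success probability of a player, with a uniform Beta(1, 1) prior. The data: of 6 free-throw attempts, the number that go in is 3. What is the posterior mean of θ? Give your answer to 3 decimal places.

Posterior mean ≈ 0.500

The binomial likelihood is conjugate to the Beta prior: with 3 successes and 3 failures, the posterior is Beta(1+3, 1+3) = Beta(4, 4).
Posterior mean = α/(α+β) = 4/8 = 0.500.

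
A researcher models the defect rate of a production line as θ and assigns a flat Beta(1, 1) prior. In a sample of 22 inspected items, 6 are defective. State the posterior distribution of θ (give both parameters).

Posterior: Beta(7, 17)

The binomial likelihood is conjugate to the Beta prior: with 6 successes and 16 failures, the posterior is Beta(1+6, 1+16) = Beta(7, 17).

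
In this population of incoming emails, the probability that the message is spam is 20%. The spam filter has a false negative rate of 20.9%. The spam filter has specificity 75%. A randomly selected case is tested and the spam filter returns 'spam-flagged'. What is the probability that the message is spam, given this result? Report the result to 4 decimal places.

Write H for 'the message is spam'. Prior odds H:¬H = 0.2/0.8 = 0.25000. For the 'spam-flagged' outcome, the likelihood ratio is 0.791/0.25 = 3.1640.
Posterior odds = 0.25000 × 3.1640 = 0.79100, so P(H|E) = 0.79100/(1+0.79100) = 0.4417.

P(H | E) ≈ 0.4417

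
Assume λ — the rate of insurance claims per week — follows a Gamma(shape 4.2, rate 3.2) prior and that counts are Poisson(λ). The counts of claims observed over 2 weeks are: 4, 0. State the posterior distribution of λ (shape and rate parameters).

The Poisson likelihood adds the total count to the shape and the number of exposure periods to the rate. Here ∑xᵢ = 4 and n = 2, so shape 4.2→8.2 and rate 3.2→5.2.

Posterior: Gamma(shape=8.2, rate=5.2)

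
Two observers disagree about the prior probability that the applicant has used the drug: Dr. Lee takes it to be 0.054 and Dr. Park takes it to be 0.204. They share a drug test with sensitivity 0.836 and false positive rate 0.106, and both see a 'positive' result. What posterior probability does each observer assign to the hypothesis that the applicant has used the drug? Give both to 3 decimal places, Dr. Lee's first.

The likelihood ratio for a 'positive' result is 0.836/0.106 = 7.8868.
Dr. Lee: prior odds 0.054/0.946 = 0.057082; posterior odds 0.45020; posterior probability 0.310.
Dr. Park: prior odds 0.204/0.796 = 0.25628; posterior odds 2.0212; posterior probability 0.669.

Dr. Lee: 0.310; Dr. Park: 0.669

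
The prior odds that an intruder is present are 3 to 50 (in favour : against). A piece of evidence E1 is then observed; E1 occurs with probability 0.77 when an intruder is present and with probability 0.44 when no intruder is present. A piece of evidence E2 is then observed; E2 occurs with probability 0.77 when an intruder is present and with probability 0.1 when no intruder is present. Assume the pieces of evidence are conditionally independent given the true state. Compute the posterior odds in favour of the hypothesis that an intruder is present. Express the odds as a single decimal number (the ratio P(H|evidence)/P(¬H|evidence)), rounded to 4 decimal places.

Prior odds = 3/50 = 0.060000. In log-odds, ln(0.060000) = -2.8134.
Add log likelihood ratios: ln(1.7500) + ln(7.7000) = 2.6008.
Posterior log-odds = -0.21257, so posterior odds = exp(-0.21257) = 0.80850.

Posterior odds ≈ 0.8085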